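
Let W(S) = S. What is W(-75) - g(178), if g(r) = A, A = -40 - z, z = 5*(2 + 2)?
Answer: -15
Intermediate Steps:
z = 20 (z = 5*4 = 20)
A = -60 (A = -40 - 1*20 = -40 - 20 = -60)
g(r) = -60
W(-75) - g(178) = -75 - 1*(-60) = -75 + 60 = -15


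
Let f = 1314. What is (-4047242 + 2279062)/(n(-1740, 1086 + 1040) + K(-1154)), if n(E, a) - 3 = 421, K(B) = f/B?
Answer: -1020239860/243991 ≈ -4181.5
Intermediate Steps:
K(B) = 1314/B
n(E, a) = 424 (n(E, a) = 3 + 421 = 424)
(-4047242 + 2279062)/(n(-1740, 1086 + 1040) + K(-1154)) = (-4047242 + 2279062)/(424 + 1314/(-1154)) = -1768180/(424 + 1314*(-1/1154)) = -1768180/(424 - 657/577) = -1768180/243991/577 = -1768180*577/243991 = -1020239860/243991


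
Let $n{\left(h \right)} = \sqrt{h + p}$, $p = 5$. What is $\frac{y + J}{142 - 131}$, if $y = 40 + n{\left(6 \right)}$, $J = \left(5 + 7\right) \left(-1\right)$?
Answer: $\frac{28}{11} + \frac{\sqrt{11}}{11} \approx 2.847$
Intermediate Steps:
$n{\left(h \right)} = \sqrt{5 + h}$ ($n{\left(h \right)} = \sqrt{h + 5} = \sqrt{5 + h}$)
$J = -12$ ($J = 12 \left(-1\right) = -12$)
$y = 40 + \sqrt{11}$ ($y = 40 + \sqrt{5 + 6} = 40 + \sqrt{11} \approx 43.317$)
$\frac{y + J}{142 - 131} = \frac{\left(40 + \sqrt{11}\right) - 12}{142 - 131} = \frac{28 + \sqrt{11}}{11} = \frac{28}{11} + \frac{\sqrt{11}}{11}$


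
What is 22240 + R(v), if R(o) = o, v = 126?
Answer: 22366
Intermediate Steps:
22240 + R(v) = 22240 + 126 = 22366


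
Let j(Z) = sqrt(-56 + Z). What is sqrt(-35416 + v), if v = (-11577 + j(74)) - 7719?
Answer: sqrt(-54712 + 3*sqrt(2)) ≈ 233.9*I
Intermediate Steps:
v = -19296 + 3*sqrt(2) (v = (-11577 + sqrt(-56 + 74)) - 7719 = (-11577 + sqrt(18)) - 7719 = (-11577 + 3*sqrt(2)) - 7719 = -19296 + 3*sqrt(2) ≈ -19292.)
sqrt(-35416 + v) = sqrt(-35416 + (-19296 + 3*sqrt(2))) = sqrt(-54712 + 3*sqrt(2))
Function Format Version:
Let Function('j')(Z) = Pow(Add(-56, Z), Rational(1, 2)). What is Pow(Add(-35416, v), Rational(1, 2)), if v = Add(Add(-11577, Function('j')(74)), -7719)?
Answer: Pow(Add(-54712, Mul(3, Pow(2, Rational(1, 2)))), Rational(1, 2)) ≈ Mul(233.90, I)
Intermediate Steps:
v = Add(-19296, Mul(3, Pow(2, Rational(1, 2)))) (v = Add(Add(-11577, Pow(Add(-56, 74), Rational(1, 2))), -7719) = Add(Add(-11577, Pow(18, Rational(1, 2))), -7719) = Add(Add(-11577, Mul(3, Pow(2, Rational(1, 2)))), -7719) = Add(-19296, Mul(3, Pow(2, Rational(1, 2)))) ≈ -19292.)
Pow(Add(-35416, v), Rational(1, 2)) = Pow(Add(-35416, Add(-19296, Mul(3, Pow(2, Rational(1, 2))))), Rational(1, 2)) = Pow(Add(-54712, Mul(3, Pow(2, Rational(1, 2)))), Rational(1, 2))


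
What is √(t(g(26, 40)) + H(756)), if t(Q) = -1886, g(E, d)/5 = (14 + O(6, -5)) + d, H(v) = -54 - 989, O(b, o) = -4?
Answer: I*√2929 ≈ 54.12*I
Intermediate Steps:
H(v) = -1043
g(E, d) = 50 + 5*d (g(E, d) = 5*((14 - 4) + d) = 5*(10 + d) = 50 + 5*d)
√(t(g(26, 40)) + H(756)) = √(-1886 - 1043) = √(-2929) = I*√2929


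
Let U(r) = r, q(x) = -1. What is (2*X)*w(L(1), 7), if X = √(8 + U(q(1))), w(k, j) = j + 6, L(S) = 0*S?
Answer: 26*√7 ≈ 68.790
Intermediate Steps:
L(S) = 0
w(k, j) = 6 + j
X = √7 (X = √(8 - 1) = √7 ≈ 2.6458)
(2*X)*w(L(1), 7) = (2*√7)*(6 + 7) = (2*√7)*13 = 26*√7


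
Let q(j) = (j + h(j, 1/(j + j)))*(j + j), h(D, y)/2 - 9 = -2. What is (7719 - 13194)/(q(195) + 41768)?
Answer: -5475/123278 ≈ -0.044412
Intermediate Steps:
h(D, y) = 14 (h(D, y) = 18 + 2*(-2) = 18 - 4 = 14)
q(j) = 2*j*(14 + j) (q(j) = (j + 14)*(j + j) = (14 + j)*(2*j) = 2*j*(14 + j))
(7719 - 13194)/(q(195) + 41768) = (7719 - 13194)/(2*195*(14 + 195) + 41768) = -5475/(2*195*209 + 41768) = -5475/(81510 + 41768) = -5475/123278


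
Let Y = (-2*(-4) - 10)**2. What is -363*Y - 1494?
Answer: -2946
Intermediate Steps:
Y = 4 (Y = (8 - 10)**2 = (-2)**2 = 4)
-363*Y - 1494 = -363*4 - 1494 = -1452 - 1494 = -2946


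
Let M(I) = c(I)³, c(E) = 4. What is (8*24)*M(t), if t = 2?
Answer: 12288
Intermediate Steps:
M(I) = 64 (M(I) = 4³ = 64)
(8*24)*M(t) = (8*24)*64 = 192*64 = 12288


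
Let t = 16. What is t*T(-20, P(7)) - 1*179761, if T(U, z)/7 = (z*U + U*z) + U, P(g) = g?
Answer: -213361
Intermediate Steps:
T(U, z) = 7*U + 14*U*z (T(U, z) = 7*((z*U + U*z) + U) = 7*((U*z + U*z) + U) = 7*(2*U*z + U) = 7*(U + 2*U*z) = 7*U + 14*U*z)
t*T(-20, P(7)) - 1*179761 = 16*(7*(-20)*(1 + 2*7)) - 1*179761 = 16*(7*(-20)*(1 + 14)) - 179761 = 16*(7*(-20)*15) - 179761 = 16*(-2100) - 179761 = -33600 - 179761 = -213361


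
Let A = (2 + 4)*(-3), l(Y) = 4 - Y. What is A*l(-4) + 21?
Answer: -123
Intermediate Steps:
A = -18 (A = 6*(-3) = -18)
A*l(-4) + 21 = -18*(4 - 1*(-4)) + 21 = -18*(4 + 4) + 21 = -18*8 + 21 = -144 + 21 = -123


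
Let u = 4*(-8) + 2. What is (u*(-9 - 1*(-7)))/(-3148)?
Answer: -15/787 ≈ -0.019060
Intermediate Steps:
u = -30 (u = -32 + 2 = -30)
(u*(-9 - 1*(-7)))/(-3148) = -30*(-9 - 1*(-7))/(-3148) = -30*(-9 + 7)*(-1/3148) = -30*(-2)*(-1/3148) = 60*(-1/3148) = -15/787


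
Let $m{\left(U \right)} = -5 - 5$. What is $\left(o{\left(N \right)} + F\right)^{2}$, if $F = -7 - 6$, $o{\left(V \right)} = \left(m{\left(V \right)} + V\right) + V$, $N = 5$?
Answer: $169$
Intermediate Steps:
$m{\left(U \right)} = -10$ ($m{\left(U \right)} = -5 - 5 = -10$)
$o{\left(V \right)} = -10 + 2 V$ ($o{\left(V \right)} = \left(-10 + V\right) + V = -10 + 2 V$)
$F = -13$ ($F = -7 - 6 = -13$)
$\left(o{\left(N \right)} + F\right)^{2} = \left(\left(-10 + 2 \cdot 5\right) - 13\right)^{2} = \left(\left(-10 + 10\right) - 13\right)^{2} = \left(0 - 13\right)^{2} = \left(-13\right)^{2} = 169$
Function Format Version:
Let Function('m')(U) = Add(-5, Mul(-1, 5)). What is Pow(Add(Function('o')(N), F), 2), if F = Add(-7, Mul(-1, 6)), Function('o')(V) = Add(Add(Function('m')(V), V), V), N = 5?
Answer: 169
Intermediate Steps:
Function('m')(U) = -10 (Function('m')(U) = Add(-5, -5) = -10)
Function('o')(V) = Add(-10, Mul(2, V)) (Function('o')(V) = Add(Add(-10, V), V) = Add(-10, Mul(2, V)))
F = -13 (F = Add(-7, -6) = -13)
Pow(Add(Function('o')(N), F), 2) = Pow(Add(Add(-10, Mul(2, 5)), -13), 2) = Pow(Add(Add(-10, 10), -13), 2) = Pow(Add(0, -13), 2) = Pow(-13, 2) = 169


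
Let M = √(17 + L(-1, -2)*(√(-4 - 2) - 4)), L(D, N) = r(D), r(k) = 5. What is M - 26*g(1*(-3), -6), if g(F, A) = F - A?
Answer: -78 + √(-3 + 5*I*√6) ≈ -75.808 + 2.7937*I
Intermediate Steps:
L(D, N) = 5
M = √(-3 + 5*I*√6) (M = √(17 + 5*(√(-4 - 2) - 4)) = √(17 + 5*(√(-6) - 4)) = √(17 + 5*(I*√6 - 4)) = √(17 + 5*(-4 + I*√6)) = √(17 + (-20 + 5*I*√6)) = √(-3 + 5*I*√6) ≈ 2.192 + 2.7937*I)
M - 26*g(1*(-3), -6) = √(-3 + 5*I*√6) - 26*(1*(-3) - 1*(-6)) = √(-3 + 5*I*√6) - 26*(-3 + 6) = √(-3 + 5*I*√6) - 26*3 = √(-3 + 5*I*√6) - 78 = -78 + √(-3 + 5*I*√6)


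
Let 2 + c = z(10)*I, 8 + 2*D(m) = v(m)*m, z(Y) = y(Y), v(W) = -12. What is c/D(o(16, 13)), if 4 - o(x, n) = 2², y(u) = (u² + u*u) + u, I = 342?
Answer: -35909/2 ≈ -17955.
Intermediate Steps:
y(u) = u + 2*u² (y(u) = (u² + u²) + u = 2*u² + u = u + 2*u²)
z(Y) = Y*(1 + 2*Y)
o(x, n) = 0 (o(x, n) = 4 - 1*2² = 4 - 1*4 = 4 - 4 = 0)
D(m) = -4 - 6*m (D(m) = -4 + (-12*m)/2 = -4 - 6*m)
c = 71818 (c = -2 + (10*(1 + 2*10))*342 = -2 + (10*(1 + 20))*342 = -2 + (10*21)*342 = -2 + 210*342 = -2 + 71820 = 71818)
c/D(o(16, 13)) = 71818/(-4 - 6*0) = 71818/(-4 + 0) = 71818/(-4) = 71818*(-¼) = -35909/2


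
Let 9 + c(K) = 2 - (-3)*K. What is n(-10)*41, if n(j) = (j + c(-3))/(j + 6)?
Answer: 533/2 ≈ 266.50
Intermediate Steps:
c(K) = -7 + 3*K (c(K) = -9 + (2 - (-3)*K) = -9 + (2 + 3*K) = -7 + 3*K)
n(j) = (-16 + j)/(6 + j) (n(j) = (j + (-7 + 3*(-3)))/(j + 6) = (j + (-7 - 9))/(6 + j) = (j - 16)/(6 + j) = (-16 + j)/(6 + j))
n(-10)*41 = ((-16 - 10)/(6 - 10))*41 = (-26/(-4))*41 = -1/4*(-26)*41 = (13/2)*41 = 533/2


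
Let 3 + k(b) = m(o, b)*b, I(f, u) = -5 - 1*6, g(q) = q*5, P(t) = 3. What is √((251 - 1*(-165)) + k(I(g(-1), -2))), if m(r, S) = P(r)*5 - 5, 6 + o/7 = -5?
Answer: √303 ≈ 17.407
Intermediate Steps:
o = -77 (o = -42 + 7*(-5) = -42 - 35 = -77)
m(r, S) = 10 (m(r, S) = 3*5 - 5 = 15 - 5 = 10)
g(q) = 5*q
I(f, u) = -11 (I(f, u) = -5 - 6 = -11)
k(b) = -3 + 10*b
√((251 - 1*(-165)) + k(I(g(-1), -2))) = √((251 - 1*(-165)) + (-3 + 10*(-11))) = √((251 + 165) + (-3 - 110)) = √(416 - 113) = √303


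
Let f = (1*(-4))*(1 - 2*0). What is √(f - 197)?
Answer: I*√201 ≈ 14.177*I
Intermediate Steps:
f = -4 (f = -4*(1 + 0) = -4*1 = -4)
√(f - 197) = √(-4 - 197) = √(-201) = I*√201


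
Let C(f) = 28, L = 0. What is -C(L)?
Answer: -28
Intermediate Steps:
-C(L) = -1*28 = -28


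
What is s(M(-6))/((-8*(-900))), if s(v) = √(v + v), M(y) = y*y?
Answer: √2/1200 ≈ 0.0011785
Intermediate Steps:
M(y) = y²
s(v) = √2*√v (s(v) = √(2*v) = √2*√v)
s(M(-6))/((-8*(-900))) = (√2*√((-6)²))/((-8*(-900))) = (√2*√36)/7200 = (√2*6)*(1/7200) = (6*√2)*(1/7200) = √2/1200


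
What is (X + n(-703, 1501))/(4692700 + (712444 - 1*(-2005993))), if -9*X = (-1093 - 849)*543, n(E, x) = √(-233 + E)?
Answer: 351502/22233411 + 2*I*√26/2470379 ≈ 0.01581 + 4.1281e-6*I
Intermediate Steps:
X = 351502/3 (X = -(-1093 - 849)*543/9 = -(-1942)*543/9 = -⅑*(-1054506) = 351502/3 ≈ 1.1717e+5)
(X + n(-703, 1501))/(4692700 + (712444 - 1*(-2005993))) = (351502/3 + √(-233 - 703))/(4692700 + (712444 - 1*(-2005993))) = (351502/3 + √(-936))/(4692700 + (712444 + 2005993)) = (351502/3 + 6*I*√26)/(4692700 + 2718437) = (351502/3 + 6*I*√26)/7411137 = (351502/3 + 6*I*√26)*(1/7411137) = 351502/22233411 + 2*I*√26/2470379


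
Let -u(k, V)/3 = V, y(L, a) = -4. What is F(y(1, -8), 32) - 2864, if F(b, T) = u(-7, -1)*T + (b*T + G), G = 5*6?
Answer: -2866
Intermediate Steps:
u(k, V) = -3*V
G = 30
F(b, T) = 30 + 3*T + T*b (F(b, T) = (-3*(-1))*T + (b*T + 30) = 3*T + (T*b + 30) = 3*T + (30 + T*b) = 30 + 3*T + T*b)
F(y(1, -8), 32) - 2864 = (30 + 3*32 + 32*(-4)) - 2864 = (30 + 96 - 128) - 2864 = -2 - 2864 = -2866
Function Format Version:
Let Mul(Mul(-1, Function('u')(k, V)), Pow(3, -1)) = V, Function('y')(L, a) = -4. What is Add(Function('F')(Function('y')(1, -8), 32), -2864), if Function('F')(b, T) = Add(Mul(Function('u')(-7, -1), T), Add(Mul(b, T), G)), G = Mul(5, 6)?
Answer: -2866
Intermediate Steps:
Function('u')(k, V) = Mul(-3, V)
G = 30
Function('F')(b, T) = Add(30, Mul(3, T), Mul(T, b)) (Function('F')(b, T) = Add(Mul(Mul(-3, -1), T), Add(Mul(b, T), 30)) = Add(Mul(3, T), Add(Mul(T, b), 30)) = Add(Mul(3, T), Add(30, Mul(T, b))) = Add(30, Mul(3, T), Mul(T, b)))
Add(Function('F')(Function('y')(1, -8), 32), -2864) = Add(Add(30, Mul(3, 32), Mul(32, -4)), -2864) = Add(Add(30, 96, -128), -2864) = Add(-2, -2864) = -2866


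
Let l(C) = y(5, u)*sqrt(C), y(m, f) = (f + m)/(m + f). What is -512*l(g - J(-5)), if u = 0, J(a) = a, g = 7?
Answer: -1024*sqrt(3) ≈ -1773.6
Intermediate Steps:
y(m, f) = 1 (y(m, f) = (f + m)/(f + m) = 1)
l(C) = sqrt(C) (l(C) = 1*sqrt(C) = sqrt(C))
-512*l(g - J(-5)) = -512*sqrt(7 - 1*(-5)) = -512*sqrt(7 + 5) = -1024*sqrt(3)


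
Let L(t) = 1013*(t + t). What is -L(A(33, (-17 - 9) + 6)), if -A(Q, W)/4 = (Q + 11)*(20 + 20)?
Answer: 14263040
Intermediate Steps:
A(Q, W) = -1760 - 160*Q (A(Q, W) = -4*(Q + 11)*(20 + 20) = -4*(11 + Q)*40 = -4*(440 + 40*Q) = -1760 - 160*Q)
L(t) = 2026*t (L(t) = 1013*(2*t) = 2026*t)
-L(A(33, (-17 - 9) + 6)) = -2026*(-1760 - 160*33) = -2026*(-1760 - 5280) = -2026*(-7040) = -1*(-14263040) = 14263040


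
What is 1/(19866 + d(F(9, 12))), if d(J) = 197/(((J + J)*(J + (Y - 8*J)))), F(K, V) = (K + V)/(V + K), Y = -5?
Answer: 24/476587 ≈ 5.0358e-5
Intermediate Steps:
F(K, V) = 1 (F(K, V) = (K + V)/(K + V) = 1)
d(J) = 197/(2*J*(-5 - 7*J)) (d(J) = 197/(((J + J)*(J + (-5 - 8*J)))) = 197/(((2*J)*(-5 - 7*J))) = 197/((2*J*(-5 - 7*J))) = 197*(1/(2*J*(-5 - 7*J))) = 197/(2*J*(-5 - 7*J)))
1/(19866 + d(F(9, 12))) = 1/(19866 - 197/2/(1*(5 + 7*1))) = 1/(19866 - 197/2*1/(5 + 7)) = 1/(19866 - 197/2*1/12) = 1/(19866 - 197/2*1*1/12) = 1/(19866 - 197/24) = 1/(476587/24) = 24/476587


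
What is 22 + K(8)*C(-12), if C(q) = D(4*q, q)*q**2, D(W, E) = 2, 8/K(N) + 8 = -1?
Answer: -234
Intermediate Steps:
K(N) = -8/9 (K(N) = 8/(-8 - 1) = 8/(-9) = 8*(-1/9) = -8/9)
C(q) = 2*q**2
22 + K(8)*C(-12) = 22 - 16*(-12)**2/9 = 22 - 16*144/9 = 22 - 8/9*288 = 22 - 256 = -234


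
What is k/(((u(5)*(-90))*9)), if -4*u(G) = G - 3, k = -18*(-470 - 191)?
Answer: 1322/45 ≈ 29.378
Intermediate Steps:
k = 11898 (k = -18*(-661) = 11898)
u(G) = ¾ - G/4 (u(G) = -(G - 3)/4 = -(-3 + G)/4 = ¾ - G/4)
k/(((u(5)*(-90))*9)) = 11898/((((¾ - ¼*5)*(-90))*9)) = 11898/((((¾ - 5/4)*(-90))*9)) = 11898/((-½*(-90)*9)) = 11898/((45*9)) = 11898/405 = 11898*(1/405) = 1322/45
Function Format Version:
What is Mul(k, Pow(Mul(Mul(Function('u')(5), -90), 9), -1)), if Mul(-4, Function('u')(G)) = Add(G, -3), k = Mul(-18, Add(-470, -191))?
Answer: Rational(1322, 45) ≈ 29.378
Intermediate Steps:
k = 11898 (k = Mul(-18, -661) = 11898)
Function('u')(G) = Add(Rational(3, 4), Mul(Rational(-1, 4), G)) (Function('u')(G) = Mul(Rational(-1, 4), Add(G, -3)) = Mul(Rational(-1, 4), Add(-3, G)) = Add(Rational(3, 4), Mul(Rational(-1, 4), G)))
Mul(k, Pow(Mul(Mul(Function('u')(5), -90), 9), -1)) = Mul(11898, Pow(Mul(Mul(Add(Rational(3, 4), Mul(Rational(-1, 4), 5)), -90), 9), -1)) = Mul(11898, Pow(Mul(Mul(Add(Rational(3, 4), Rational(-5, 4)), -90), 9), -1)) = Mul(11898, Pow(Mul(Mul(Rational(-1, 2), -90), 9), -1)) = Mul(11898, Pow(Mul(45, 9), -1)) = Mul(11898, Pow(405, -1)) = Mul(11898, Rational(1, 405)) = Rational(1322, 45)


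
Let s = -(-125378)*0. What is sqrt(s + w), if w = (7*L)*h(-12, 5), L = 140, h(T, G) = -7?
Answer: 14*I*sqrt(35) ≈ 82.825*I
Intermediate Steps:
s = 0 (s = -125378*0 = 0)
w = -6860 (w = (7*140)*(-7) = 980*(-7) = -6860)
sqrt(s + w) = sqrt(0 - 6860) = sqrt(-6860) = 14*I*sqrt(35)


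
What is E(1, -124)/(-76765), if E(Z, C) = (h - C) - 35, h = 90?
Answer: -179/76765 ≈ -0.0023318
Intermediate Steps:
E(Z, C) = 55 - C (E(Z, C) = (90 - C) - 35 = 55 - C)
E(1, -124)/(-76765) = (55 - 1*(-124))/(-76765) = (55 + 124)*(-1/76765) = 179*(-1/76765) = -179/76765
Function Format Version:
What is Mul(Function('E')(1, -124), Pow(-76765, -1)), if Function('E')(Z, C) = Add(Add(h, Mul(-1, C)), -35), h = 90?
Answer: Rational(-179, 76765) ≈ -0.0023318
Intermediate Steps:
Function('E')(Z, C) = Add(55, Mul(-1, C)) (Function('E')(Z, C) = Add(Add(90, Mul(-1, C)), -35) = Add(55, Mul(-1, C)))
Mul(Function('E')(1, -124), Pow(-76765, -1)) = Mul(Add(55, Mul(-1, -124)), Pow(-76765, -1)) = Mul(Add(55, 124), Rational(-1, 76765)) = Mul(179, Rational(-1, 76765)) = Rational(-179, 76765)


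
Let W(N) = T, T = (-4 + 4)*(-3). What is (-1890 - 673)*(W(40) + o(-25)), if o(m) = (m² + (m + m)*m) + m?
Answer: -4741550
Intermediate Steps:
o(m) = m + 3*m² (o(m) = (m² + (2*m)*m) + m = (m² + 2*m²) + m = 3*m² + m = m + 3*m²)
T = 0 (T = 0*(-3) = 0)
W(N) = 0
(-1890 - 673)*(W(40) + o(-25)) = (-1890 - 673)*(0 - 25*(1 + 3*(-25))) = -2563*(0 - 25*(1 - 75)) = -2563*(0 - 25*(-74)) = -2563*(0 + 1850) = -2563*1850 = -4741550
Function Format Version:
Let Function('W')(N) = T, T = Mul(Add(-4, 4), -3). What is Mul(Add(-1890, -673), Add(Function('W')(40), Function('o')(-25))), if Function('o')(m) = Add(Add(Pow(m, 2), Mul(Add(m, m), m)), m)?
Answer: -4741550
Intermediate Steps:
Function('o')(m) = Add(m, Mul(3, Pow(m, 2))) (Function('o')(m) = Add(Add(Pow(m, 2), Mul(Mul(2, m), m)), m) = Add(Add(Pow(m, 2), Mul(2, Pow(m, 2))), m) = Add(Mul(3, Pow(m, 2)), m) = Add(m, Mul(3, Pow(m, 2))))
T = 0 (T = Mul(0, -3) = 0)
Function('W')(N) = 0
Mul(Add(-1890, -673), Add(Function('W')(40), Function('o')(-25))) = Mul(Add(-1890, -673), Add(0, Mul(-25, Add(1, Mul(3, -25))))) = Mul(-2563, Add(0, Mul(-25, Add(1, -75)))) = Mul(-2563, Add(0, Mul(-25, -74))) = Mul(-2563, Add(0, 1850)) = Mul(-2563, 1850) = -4741550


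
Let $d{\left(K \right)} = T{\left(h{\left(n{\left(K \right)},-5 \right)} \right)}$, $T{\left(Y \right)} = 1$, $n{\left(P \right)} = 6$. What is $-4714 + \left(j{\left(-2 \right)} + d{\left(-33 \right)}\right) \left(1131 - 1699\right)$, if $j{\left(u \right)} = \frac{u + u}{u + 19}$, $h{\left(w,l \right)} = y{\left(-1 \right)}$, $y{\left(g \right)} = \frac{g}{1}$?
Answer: $- \frac{87522}{17} \approx -5148.4$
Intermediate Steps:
$y{\left(g \right)} = g$ ($y{\left(g \right)} = g 1 = g$)
$h{\left(w,l \right)} = -1$
$j{\left(u \right)} = \frac{2 u}{19 + u}$
$d{\left(K \right)} = 1$
$-4714 + \left(j{\left(-2 \right)} + d{\left(-33 \right)}\right) \left(1131 - 1699\right) = -4714 + \left(2 \left(-2\right) \frac{1}{19 - 2} + 1\right) \left(1131 - 1699\right) = -4714 + \left(2 \left(-2\right) \frac{1}{17} + 1\right) \left(-568\right) = -4714 + \left(- \frac{4}{17} + 1\right) \left(-568\right) = -4714 + \frac{13}{17} \left(-568\right) = -4714 - \frac{7384}{17} = - \frac{87522}{17}$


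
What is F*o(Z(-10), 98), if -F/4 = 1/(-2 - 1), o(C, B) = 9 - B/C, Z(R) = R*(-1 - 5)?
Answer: 442/45 ≈ 9.8222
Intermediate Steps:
Z(R) = -6*R (Z(R) = R*(-6) = -6*R)
o(C, B) = 9 - B/C
F = 4/3 (F = -4/(-2 - 1) = -4/(-3) = -4*(-⅓) = 4/3 ≈ 1.3333)
F*o(Z(-10), 98) = 4*(9 - 1*98/(-6*(-10)))/3 = 4*(9 - 1*98/60)/3 = 4*(9 - 1*98*1/60)/3 = 4*(9 - 49/30)/3 = (4/3)*(221/30) = 442/45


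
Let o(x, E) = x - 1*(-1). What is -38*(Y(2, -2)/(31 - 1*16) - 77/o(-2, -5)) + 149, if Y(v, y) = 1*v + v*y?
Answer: -41579/15 ≈ -2771.9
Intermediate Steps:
Y(v, y) = v + v*y
o(x, E) = 1 + x (o(x, E) = x + 1 = 1 + x)
-38*(Y(2, -2)/(31 - 1*16) - 77/o(-2, -5)) + 149 = -38*((2*(1 - 2))/(31 - 1*16) - 77/(1 - 2)) + 149 = -38*((2*(-1))/(31 - 16) - 77/(-1)) + 149 = -38*(-2/15 - 77*(-1)) + 149 = -38*(-2*1/15 + 77) + 149 = -38*(-2/15 + 77) + 149 = -38*1153/15 + 149 = -43814/15 + 149 = -41579/15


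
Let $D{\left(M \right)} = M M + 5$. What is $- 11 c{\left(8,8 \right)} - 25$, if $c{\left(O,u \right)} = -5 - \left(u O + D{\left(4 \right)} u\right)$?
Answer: $2582$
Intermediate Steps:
$D{\left(M \right)} = 5 + M^{2}$ ($D{\left(M \right)} = M^{2} + 5 = 5 + M^{2}$)
$c{\left(O,u \right)} = -5 - 21 u - O u$ ($c{\left(O,u \right)} = -5 - \left(u O + \left(5 + 4^{2}\right) u\right) = -5 - \left(O u + \left(5 + 16\right) u\right) = -5 - \left(O u + 21 u\right) = -5 - \left(21 u + O u\right) = -5 - 21 u - O u$)
$- 11 c{\left(8,8 \right)} - 25 = - 11 \left(-5 - 168 - 8 \cdot 8\right) - 25 = - 11 \left(-5 - 168 - 64\right) - 25 = \left(-11\right) \left(-237\right) - 25 = 2607 - 25 = 2582$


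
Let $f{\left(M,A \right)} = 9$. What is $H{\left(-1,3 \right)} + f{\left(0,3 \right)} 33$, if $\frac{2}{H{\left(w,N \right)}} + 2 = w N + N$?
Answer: $296$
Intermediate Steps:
$H{\left(w,N \right)} = \frac{2}{-2 + N + N w}$ ($H{\left(w,N \right)} = \frac{2}{-2 + \left(w N + N\right)} = \frac{2}{-2 + \left(N w + N\right)} = \frac{2}{-2 + \left(N + N w\right)} = \frac{2}{-2 + N + N w}$)
$H{\left(-1,3 \right)} + f{\left(0,3 \right)} 33 = \frac{2}{-2 + 3 + 3 \left(-1\right)} + 9 \cdot 33 = \frac{2}{-2 + 3 - 3} + 297 = \frac{2}{-2} + 297 = 2 \left(- \frac{1}{2}\right) + 297 = -1 + 297 = 296$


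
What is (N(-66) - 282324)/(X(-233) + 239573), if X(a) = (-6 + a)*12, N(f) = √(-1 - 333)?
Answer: -40332/33815 + I*√334/236705 ≈ -1.1927 + 7.7209e-5*I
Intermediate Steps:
N(f) = I*√334 (N(f) = √(-334) = I*√334)
X(a) = -72 + 12*a
(N(-66) - 282324)/(X(-233) + 239573) = (I*√334 - 282324)/((-72 + 12*(-233)) + 239573) = (-282324 + I*√334)/((-72 - 2796) + 239573) = (-282324 + I*√334)/(-2868 + 239573) = (-282324 + I*√334)/236705 = (-282324 + I*√334)*(1/236705) = -40332/33815 + I*√334/236705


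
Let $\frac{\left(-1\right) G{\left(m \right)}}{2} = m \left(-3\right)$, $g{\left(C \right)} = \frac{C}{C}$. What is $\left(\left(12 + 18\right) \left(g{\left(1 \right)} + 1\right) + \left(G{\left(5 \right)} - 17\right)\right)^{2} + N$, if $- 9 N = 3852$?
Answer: $4901$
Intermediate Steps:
$N = -428$ ($N = \left(- \frac{1}{9}\right) 3852 = -428$)
$g{\left(C \right)} = 1$
$G{\left(m \right)} = 6 m$ ($G{\left(m \right)} = - 2 m \left(-3\right) = - 2 \left(- 3 m\right) = 6 m$)
$\left(\left(12 + 18\right) \left(g{\left(1 \right)} + 1\right) + \left(G{\left(5 \right)} - 17\right)\right)^{2} + N = \left(\left(12 + 18\right) \left(1 + 1\right) + \left(6 \cdot 5 - 17\right)\right)^{2} - 428 = \left(30 \cdot 2 + \left(30 - 17\right)\right)^{2} - 428 = \left(60 + 13\right)^{2} - 428 = 73^{2} - 428 = 5329 - 428 = 4901$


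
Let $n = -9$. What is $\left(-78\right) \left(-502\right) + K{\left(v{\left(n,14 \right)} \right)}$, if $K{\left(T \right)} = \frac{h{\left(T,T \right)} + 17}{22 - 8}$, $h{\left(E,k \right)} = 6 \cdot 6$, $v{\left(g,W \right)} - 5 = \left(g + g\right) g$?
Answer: $\frac{548237}{14} \approx 39160.0$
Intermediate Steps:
$v{\left(g,W \right)} = 5 + 2 g^{2}$ ($v{\left(g,W \right)} = 5 + \left(g + g\right) g = 5 + 2 g g = 5 + 2 g^{2}$)
$h{\left(E,k \right)} = 36$
$K{\left(T \right)} = \frac{53}{14}$ ($K{\left(T \right)} = \frac{36 + 17}{22 - 8} = \frac{53}{14}$)
$\left(-78\right) \left(-502\right) + K{\left(v{\left(n,14 \right)} \right)} = \left(-78\right) \left(-502\right) + \frac{53}{14} = 39156 + \frac{53}{14} = \frac{548237}{14}$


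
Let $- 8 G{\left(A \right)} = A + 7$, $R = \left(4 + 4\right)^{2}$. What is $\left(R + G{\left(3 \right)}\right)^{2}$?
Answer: $\frac{63001}{16} \approx 3937.6$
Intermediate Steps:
$R = 64$ ($R = 8^{2} = 64$)
$G{\left(A \right)} = - \frac{7}{8} - \frac{A}{8}$ ($G{\left(A \right)} = - \frac{A + 7}{8} = - \frac{7 + A}{8} = - \frac{7}{8} - \frac{A}{8}$)
$\left(R + G{\left(3 \right)}\right)^{2} = \left(64 - \frac{5}{4}\right)^{2} = \left(\frac{251}{4}\right)^{2} = \frac{63001}{16}$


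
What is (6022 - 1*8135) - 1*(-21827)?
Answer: 19714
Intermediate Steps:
(6022 - 1*8135) - 1*(-21827) = (6022 - 8135) + 21827 = -2113 + 21827 = 19714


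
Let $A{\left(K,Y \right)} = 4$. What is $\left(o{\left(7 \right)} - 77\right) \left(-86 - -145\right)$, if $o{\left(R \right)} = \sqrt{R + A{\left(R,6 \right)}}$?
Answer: $-4543 + 59 \sqrt{11} \approx -4347.3$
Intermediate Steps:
$o{\left(R \right)} = \sqrt{4 + R}$ ($o{\left(R \right)} = \sqrt{R + 4} = \sqrt{4 + R}$)
$\left(o{\left(7 \right)} - 77\right) \left(-86 - -145\right) = \left(\sqrt{4 + 7} - 77\right) \left(-86 - -145\right) = \left(\sqrt{11} - 77\right) \left(-86 + 145\right) = \left(-77 + \sqrt{11}\right) 59 = -4543 + 59 \sqrt{11}$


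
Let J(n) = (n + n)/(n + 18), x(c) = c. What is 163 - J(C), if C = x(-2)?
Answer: 653/4 ≈ 163.25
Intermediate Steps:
C = -2
J(n) = 2*n/(18 + n) (J(n) = (2*n)/(18 + n) = 2*n/(18 + n))
163 - J(C) = 163 - 2*(-2)/(18 - 2) = 163 - 2*(-2)/16 = 163 - 1*(-1/4) = 163 + 1/4 = 653/4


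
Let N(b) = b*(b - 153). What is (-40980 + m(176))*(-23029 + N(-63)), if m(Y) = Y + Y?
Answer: 382756388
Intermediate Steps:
N(b) = b*(-153 + b)
m(Y) = 2*Y
(-40980 + m(176))*(-23029 + N(-63)) = (-40980 + 2*176)*(-23029 - 63*(-153 - 63)) = (-40980 + 352)*(-23029 - 63*(-216)) = -40628*(-23029 + 13608) = -40628*(-9421) = 382756388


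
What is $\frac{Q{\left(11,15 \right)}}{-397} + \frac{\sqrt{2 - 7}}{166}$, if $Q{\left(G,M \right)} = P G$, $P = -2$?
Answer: $\frac{22}{397} + \frac{i \sqrt{5}}{166} \approx 0.055416 + 0.01347 i$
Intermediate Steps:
$Q{\left(G,M \right)} = - 2 G$
$\frac{Q{\left(11,15 \right)}}{-397} + \frac{\sqrt{2 - 7}}{166} = \frac{\left(-2\right) 11}{-397} + \frac{\sqrt{2 - 7}}{166} = \left(-22\right) \left(- \frac{1}{397}\right) + \sqrt{-5} \cdot \frac{1}{166} = \frac{22}{397} + i \sqrt{5} \cdot \frac{1}{166} = \frac{22}{397} + \frac{i \sqrt{5}}{166}$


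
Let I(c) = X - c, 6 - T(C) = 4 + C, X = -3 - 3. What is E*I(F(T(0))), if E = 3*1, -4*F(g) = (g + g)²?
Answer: -6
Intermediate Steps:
X = -6
T(C) = 2 - C (T(C) = 6 - (4 + C) = 6 + (-4 - C) = 2 - C)
F(g) = -g² (F(g) = -(g + g)²/4 = -4*g²/4 = -g²)
I(c) = -6 - c
E = 3
E*I(F(T(0))) = 3*(-6 - (-1)*(2 - 1*0)²) = 3*(-6 - (-1)*(2 + 0)²) = 3*(-6 - (-1)*2²) = 3*(-6 - (-1)*4) = 3*(-6 - 1*(-4)) = 3*(-6 + 4) = 3*(-2) = -6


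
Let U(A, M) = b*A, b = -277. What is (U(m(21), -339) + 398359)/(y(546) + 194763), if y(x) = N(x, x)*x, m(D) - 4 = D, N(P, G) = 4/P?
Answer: 391434/194767 ≈ 2.0098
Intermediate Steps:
m(D) = 4 + D
U(A, M) = -277*A
y(x) = 4 (y(x) = (4/x)*x = 4)
(U(m(21), -339) + 398359)/(y(546) + 194763) = (-277*(4 + 21) + 398359)/(4 + 194763) = (-277*25 + 398359)/194767 = (-6925 + 398359)*(1/194767) = 391434*(1/194767) = 391434/194767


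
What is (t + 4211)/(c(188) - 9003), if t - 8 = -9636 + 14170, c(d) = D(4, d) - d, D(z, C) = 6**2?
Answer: -8753/9155 ≈ -0.95609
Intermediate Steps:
D(z, C) = 36
c(d) = 36 - d
t = 4542 (t = 8 + (-9636 + 14170) = 8 + 4534 = 4542)
(t + 4211)/(c(188) - 9003) = (4542 + 4211)/((36 - 1*188) - 9003) = 8753/((36 - 188) - 9003) = 8753/(-152 - 9003) = 8753/(-9155) = 8753*(-1/9155) = -8753/9155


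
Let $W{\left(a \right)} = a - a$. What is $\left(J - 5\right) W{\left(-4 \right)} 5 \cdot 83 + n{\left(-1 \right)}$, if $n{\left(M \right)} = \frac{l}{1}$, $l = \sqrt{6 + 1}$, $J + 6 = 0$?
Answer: $\sqrt{7} \approx 2.6458$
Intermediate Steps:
$J = -6$ ($J = -6 + 0 = -6$)
$l = \sqrt{7} \approx 2.6458$
$W{\left(a \right)} = 0$
$n{\left(M \right)} = \sqrt{7}$ ($n{\left(M \right)} = \frac{\sqrt{7}}{1} = \sqrt{7} \cdot 1 = \sqrt{7}$)
$\left(J - 5\right) W{\left(-4 \right)} 5 \cdot 83 + n{\left(-1 \right)} = \left(-6 - 5\right) 0 \cdot 5 \cdot 83 + \sqrt{7} = \left(-11\right) 0 \cdot 5 \cdot 83 + \sqrt{7} = 0 \cdot 5 \cdot 83 + \sqrt{7} = 0 \cdot 83 + \sqrt{7} = 0 + \sqrt{7} = \sqrt{7}$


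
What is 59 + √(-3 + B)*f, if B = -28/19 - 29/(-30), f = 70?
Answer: 59 + 7*I*√1139430/57 ≈ 59.0 + 131.09*I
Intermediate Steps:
B = -289/570 (B = -28*1/19 - 29*(-1/30) = -28/19 + 29/30 = -289/570 ≈ -0.50702)
59 + √(-3 + B)*f = 59 + √(-3 - 289/570)*70 = 59 + √(-1999/570)*70 = 59 + (I*√1139430/570)*70 = 59 + 7*I*√1139430/57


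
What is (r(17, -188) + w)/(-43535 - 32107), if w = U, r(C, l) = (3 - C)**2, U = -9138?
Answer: 4471/37821 ≈ 0.11821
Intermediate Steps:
w = -9138
(r(17, -188) + w)/(-43535 - 32107) = ((-3 + 17)**2 - 9138)/(-43535 - 32107) = (14**2 - 9138)/(-75642) = (196 - 9138)*(-1/75642) = -8942*(-1/75642) = 4471/37821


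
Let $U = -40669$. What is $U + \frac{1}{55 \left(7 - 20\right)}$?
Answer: $- \frac{29078336}{715} \approx -40669.0$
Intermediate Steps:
$U + \frac{1}{55 \left(7 - 20\right)} = -40669 + \frac{1}{55 \left(7 - 20\right)} = -40669 + \frac{1}{55 \left(-13\right)} = -40669 + \frac{1}{-715} = -40669 - \frac{1}{715} = - \frac{29078336}{715}$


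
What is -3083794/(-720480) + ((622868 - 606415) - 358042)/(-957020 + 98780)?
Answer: 669616529/143135360 ≈ 4.6782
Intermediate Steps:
-3083794/(-720480) + ((622868 - 606415) - 358042)/(-957020 + 98780) = -3083794*(-1/720480) + (16453 - 358042)/(-858240) = 1541897/360240 - 341589*(-1/858240) = 1541897/360240 + 113863/286080 = 669616529/143135360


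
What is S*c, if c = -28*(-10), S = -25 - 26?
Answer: -14280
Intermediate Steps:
S = -51
c = 280
S*c = -51*280 = -14280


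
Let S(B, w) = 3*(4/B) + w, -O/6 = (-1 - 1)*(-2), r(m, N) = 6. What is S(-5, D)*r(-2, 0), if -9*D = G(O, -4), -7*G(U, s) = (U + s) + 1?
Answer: -594/35 ≈ -16.971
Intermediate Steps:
O = -24 (O = -6*(-1 - 1)*(-2) = -(-12)*(-2) = -6*4 = -24)
G(U, s) = -⅐ - U/7 - s/7 (G(U, s) = -((U + s) + 1)/7 = -(1 + U + s)/7 = -⅐ - U/7 - s/7)
D = -3/7 (D = -(-⅐ - ⅐*(-24) - ⅐*(-4))/9 = -(-⅐ + 24/7 + 4/7)/9 = -⅑*27/7 = -3/7 ≈ -0.42857)
S(B, w) = w + 12/B (S(B, w) = 12/B + w = w + 12/B)
S(-5, D)*r(-2, 0) = (-3/7 + 12/(-5))*6 = (-3/7 + 12*(-⅕))*6 = (-3/7 - 12/5)*6 = -99/35*6 = -594/35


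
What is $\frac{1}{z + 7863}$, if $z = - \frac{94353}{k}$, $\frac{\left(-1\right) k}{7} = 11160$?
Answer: $\frac{3720}{29254853} \approx 0.00012716$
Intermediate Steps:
$k = -78120$ ($k = \left(-7\right) 11160 = -78120$)
$z = \frac{4493}{3720}$ ($z = - \frac{94353}{-78120} = \left(-94353\right) \left(- \frac{1}{78120}\right) = \frac{4493}{3720} \approx 1.2078$)
$\frac{1}{z + 7863} = \frac{1}{\frac{4493}{3720} + 7863} = \frac{1}{\frac{29254853}{3720}} = \frac{3720}{29254853}$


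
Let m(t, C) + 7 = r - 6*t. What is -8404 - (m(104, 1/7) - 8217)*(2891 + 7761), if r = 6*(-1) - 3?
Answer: 94336360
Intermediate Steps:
r = -9 (r = -6 - 3 = -9)
m(t, C) = -16 - 6*t (m(t, C) = -7 + (-9 - 6*t) = -16 - 6*t)
-8404 - (m(104, 1/7) - 8217)*(2891 + 7761) = -8404 - ((-16 - 6*104) - 8217)*(2891 + 7761) = -8404 - ((-16 - 624) - 8217)*10652 = -8404 - (-640 - 8217)*10652 = -8404 - (-8857)*10652 = -8404 - 1*(-94344764) = -8404 + 94344764 = 94336360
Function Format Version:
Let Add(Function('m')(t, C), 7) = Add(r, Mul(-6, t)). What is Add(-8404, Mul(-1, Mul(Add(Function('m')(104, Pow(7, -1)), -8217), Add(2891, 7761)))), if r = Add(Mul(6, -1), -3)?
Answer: 94336360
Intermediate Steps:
r = -9 (r = Add(-6, -3) = -9)
Function('m')(t, C) = Add(-16, Mul(-6, t)) (Function('m')(t, C) = Add(-7, Add(-9, Mul(-6, t))) = Add(-16, Mul(-6, t)))
Add(-8404, Mul(-1, Mul(Add(Function('m')(104, Pow(7, -1)), -8217), Add(2891, 7761)))) = Add(-8404, Mul(-1, Mul(Add(Add(-16, Mul(-6, 104)), -8217), Add(2891, 7761)))) = Add(-8404, Mul(-1, Mul(Add(Add(-16, -624), -8217), 10652))) = Add(-8404, Mul(-1, Mul(Add(-640, -8217), 10652))) = Add(-8404, Mul(-1, Mul(-8857, 10652))) = Add(-8404, Mul(-1, -94344764)) = Add(-8404, 94344764) = 94336360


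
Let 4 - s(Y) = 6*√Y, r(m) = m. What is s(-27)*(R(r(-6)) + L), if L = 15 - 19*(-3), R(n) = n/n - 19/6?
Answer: 838/3 - 1257*I*√3 ≈ 279.33 - 2177.2*I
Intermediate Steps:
s(Y) = 4 - 6*√Y
R(n) = -13/6 (R(n) = 1 - 19*⅙ = 1 - 19/6 = -13/6)
L = 72 (L = 15 + 57 = 72)
s(-27)*(R(r(-6)) + L) = (4 - 18*I*√3)*(-13/6 + 72) = (4 - 18*I*√3)*(419/6) = 838/3 - 1257*I*√3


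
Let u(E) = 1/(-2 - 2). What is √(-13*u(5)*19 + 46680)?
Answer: √186967/2 ≈ 216.20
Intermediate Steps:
u(E) = -¼ (u(E) = 1/(-4) = -¼)
√(-13*u(5)*19 + 46680) = √(-13*(-¼)*19 + 46680) = √((13/4)*19 + 46680) = √(247/4 + 46680) = √(186967/4) = √186967/2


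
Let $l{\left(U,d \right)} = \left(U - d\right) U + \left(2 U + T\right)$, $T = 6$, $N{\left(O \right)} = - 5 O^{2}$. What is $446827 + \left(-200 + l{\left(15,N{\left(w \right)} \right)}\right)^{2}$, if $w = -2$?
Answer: $577148$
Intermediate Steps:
$l{\left(U,d \right)} = 6 + 2 U + U \left(U - d\right)$ ($l{\left(U,d \right)} = \left(U - d\right) U + \left(2 U + 6\right) = U \left(U - d\right) + \left(6 + 2 U\right) = 6 + 2 U + U \left(U - d\right)$)
$446827 + \left(-200 + l{\left(15,N{\left(w \right)} \right)}\right)^{2} = 446827 + \left(-200 + \left(6 + 15^{2} + 2 \cdot 15 - 15 \left(- 5 \left(-2\right)^{2}\right)\right)\right)^{2} = 446827 + \left(-200 + \left(6 + 225 + 30 - 15 \left(\left(-5\right) 4\right)\right)\right)^{2} = 446827 + \left(-200 + \left(6 + 225 + 30 - 15 \left(-20\right)\right)\right)^{2} = 446827 + \left(-200 + \left(6 + 225 + 30 + 300\right)\right)^{2} = 446827 + \left(-200 + 561\right)^{2} = 446827 + 361^{2} = 446827 + 130321 = 577148$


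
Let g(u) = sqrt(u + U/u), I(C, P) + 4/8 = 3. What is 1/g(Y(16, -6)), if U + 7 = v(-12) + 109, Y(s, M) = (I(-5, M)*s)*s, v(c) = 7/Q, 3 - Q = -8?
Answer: 8*sqrt(495740190)/4506729 ≈ 0.039524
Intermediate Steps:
Q = 11 (Q = 3 - 1*(-8) = 3 + 8 = 11)
I(C, P) = 5/2 (I(C, P) = -1/2 + 3 = 5/2)
v(c) = 7/11
Y(s, M) = 5*s**2/2 (Y(s, M) = (5*s/2)*s = 5*s**2/2)
U = 1129/11 (U = -7 + (7/11 + 109) = -7 + 1206/11 = 1129/11 ≈ 102.64)
g(u) = sqrt(u + 1129/(11*u))
1/g(Y(16, -6)) = 1/(sqrt(121*((5/2)*16**2) + 12419/(((5/2)*16**2)))/11) = 1/(sqrt(121*((5/2)*256) + 12419/(((5/2)*256)))/11) = 1/(sqrt(121*640 + 12419/640)/11) = 1/(sqrt(77440 + 12419*(1/640))/11) = 1/(sqrt(77440 + 12419/640)/11) = 1/(sqrt(49574019/640)/11) = 1/((sqrt(495740190)/80)/11) = 1/(sqrt(495740190)/880) = 8*sqrt(495740190)/4506729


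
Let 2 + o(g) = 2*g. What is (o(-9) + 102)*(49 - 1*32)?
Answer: 1394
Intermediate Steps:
o(g) = -2 + 2*g
(o(-9) + 102)*(49 - 1*32) = ((-2 + 2*(-9)) + 102)*(49 - 1*32) = ((-2 - 18) + 102)*(49 - 32) = (-20 + 102)*17 = 82*17 = 1394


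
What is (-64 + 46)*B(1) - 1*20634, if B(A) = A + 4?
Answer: -20724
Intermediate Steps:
B(A) = 4 + A
(-64 + 46)*B(1) - 1*20634 = (-64 + 46)*(4 + 1) - 1*20634 = -18*5 - 20634 = -90 - 20634 = -20724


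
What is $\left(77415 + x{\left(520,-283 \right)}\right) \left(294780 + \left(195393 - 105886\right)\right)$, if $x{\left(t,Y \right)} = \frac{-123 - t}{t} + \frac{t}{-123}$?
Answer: $\frac{1902648711516457}{63960} \approx 2.9747 \cdot 10^{10}$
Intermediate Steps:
$x{\left(t,Y \right)} = - \frac{t}{123} + \frac{-123 - t}{t}$ ($x{\left(t,Y \right)} = \frac{-123 - t}{t} + t \left(- \frac{1}{123}\right) = \frac{-123 - t}{t} - \frac{t}{123} = - \frac{t}{123} + \frac{-123 - t}{t}$)
$\left(77415 + x{\left(520,-283 \right)}\right) \left(294780 + \left(195393 - 105886\right)\right) = \left(77415 - \left(\frac{643}{123} + \frac{123}{520}\right)\right) \left(294780 + \left(195393 - 105886\right)\right) = \left(77415 - \frac{349489}{63960}\right) \left(294780 + 89507\right) = \left(77415 - \frac{349489}{63960}\right) 384287 = \frac{4951113911}{63960} \cdot 384287 = \frac{1902648711516457}{63960}$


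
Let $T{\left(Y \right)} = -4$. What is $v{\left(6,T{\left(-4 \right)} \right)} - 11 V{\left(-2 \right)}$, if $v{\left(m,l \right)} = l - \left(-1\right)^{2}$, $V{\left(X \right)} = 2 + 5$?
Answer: $-82$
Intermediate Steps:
$V{\left(X \right)} = 7$
$v{\left(m,l \right)} = -1 + l$ ($v{\left(m,l \right)} = l - 1 = -1 + l$)
$v{\left(6,T{\left(-4 \right)} \right)} - 11 V{\left(-2 \right)} = \left(-1 - 4\right) - 77 = -5 - 77 = -82$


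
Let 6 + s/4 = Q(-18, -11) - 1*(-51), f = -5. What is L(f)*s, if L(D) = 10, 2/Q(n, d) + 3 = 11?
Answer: 1810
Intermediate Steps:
Q(n, d) = ¼ (Q(n, d) = 2/(-3 + 11) = 2/8 = 2*(⅛) = ¼)
s = 181 (s = -24 + 4*(¼ - 1*(-51)) = -24 + 4*(¼ + 51) = -24 + 4*(205/4) = -24 + 205 = 181)
L(f)*s = 10*181 = 1810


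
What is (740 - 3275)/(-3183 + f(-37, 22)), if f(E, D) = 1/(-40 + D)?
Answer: 9126/11459 ≈ 0.79640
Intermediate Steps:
(740 - 3275)/(-3183 + f(-37, 22)) = (740 - 3275)/(-3183 + 1/(-40 + 22)) = -2535/(-3183 + 1/(-18)) = -2535/(-3183 - 1/18) = -2535/(-57295/18) = -2535*(-18/57295) = 9126/11459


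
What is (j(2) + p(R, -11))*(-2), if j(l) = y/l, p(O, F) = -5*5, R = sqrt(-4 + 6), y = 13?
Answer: 37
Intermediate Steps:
R = sqrt(2) ≈ 1.4142
p(O, F) = -25
j(l) = 13/l
(j(2) + p(R, -11))*(-2) = (13/2 - 25)*(-2) = -37/2*(-2) = 37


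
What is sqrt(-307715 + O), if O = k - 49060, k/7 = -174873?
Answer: 3*I*sqrt(175654) ≈ 1257.3*I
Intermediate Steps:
k = -1224111 (k = 7*(-174873) = -1224111)
O = -1273171 (O = -1224111 - 49060 = -1273171)
sqrt(-307715 + O) = sqrt(-307715 - 1273171) = sqrt(-1580886) = 3*I*sqrt(175654)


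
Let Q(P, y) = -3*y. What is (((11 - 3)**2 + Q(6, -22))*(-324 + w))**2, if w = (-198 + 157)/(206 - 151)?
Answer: 215654356996/121 ≈ 1.7823e+9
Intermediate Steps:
w = -41/55 ≈ -0.74545
(((11 - 3)**2 + Q(6, -22))*(-324 + w))**2 = (((11 - 3)**2 - 3*(-22))*(-324 - 41/55))**2 = ((8**2 + 66)*(-17861/55))**2 = ((64 + 66)*(-17861/55))**2 = (130*(-17861/55))**2 = (-464386/11)**2 = 215654356996/121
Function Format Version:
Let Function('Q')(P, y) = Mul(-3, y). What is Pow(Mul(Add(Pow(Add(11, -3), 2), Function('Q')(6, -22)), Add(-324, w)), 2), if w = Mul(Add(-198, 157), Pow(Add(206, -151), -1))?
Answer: Rational(215654356996, 121) ≈ 1.7823e+9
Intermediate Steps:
w = Rational(-41, 55) (w = Mul(-41, Pow(55, -1)) = Mul(-41, Rational(1, 55)) = Rational(-41, 55) ≈ -0.74545)
Pow(Mul(Add(Pow(Add(11, -3), 2), Function('Q')(6, -22)), Add(-324, w)), 2) = Pow(Mul(Add(Pow(Add(11, -3), 2), Mul(-3, -22)), Add(-324, Rational(-41, 55))), 2) = Pow(Mul(Add(Pow(8, 2), 66), Rational(-17861, 55)), 2) = Pow(Mul(Add(64, 66), Rational(-17861, 55)), 2) = Pow(Mul(130, Rational(-17861, 55)), 2) = Pow(Rational(-464386, 11), 2) = Rational(215654356996, 121)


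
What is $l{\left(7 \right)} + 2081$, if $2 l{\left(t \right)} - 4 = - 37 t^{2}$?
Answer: $\frac{2353}{2} \approx 1176.5$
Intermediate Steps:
$l{\left(t \right)} = 2 - \frac{37 t^{2}}{2}$ ($l{\left(t \right)} = 2 + \frac{\left(-37\right) t^{2}}{2} = 2 - \frac{37 t^{2}}{2}$)
$l{\left(7 \right)} + 2081 = \left(2 - \frac{37 \cdot 7^{2}}{2}\right) + 2081 = \left(2 - \frac{1813}{2}\right) + 2081 = - \frac{1809}{2} + 2081 = \frac{2353}{2}$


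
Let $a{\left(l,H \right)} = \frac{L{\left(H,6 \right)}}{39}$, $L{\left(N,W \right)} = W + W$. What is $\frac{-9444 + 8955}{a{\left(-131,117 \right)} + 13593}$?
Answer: $- \frac{6357}{176713} \approx -0.035974$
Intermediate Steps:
$L{\left(N,W \right)} = 2 W$
$a{\left(l,H \right)} = \frac{4}{13}$ ($a{\left(l,H \right)} = \frac{2 \cdot 6}{39} = 12 \cdot \frac{1}{39} = \frac{4}{13}$)
$\frac{-9444 + 8955}{a{\left(-131,117 \right)} + 13593} = \frac{-9444 + 8955}{\frac{4}{13} + 13593} = - \frac{489}{\frac{176713}{13}} = \left(-489\right) \frac{13}{176713} = - \frac{6357}{176713}$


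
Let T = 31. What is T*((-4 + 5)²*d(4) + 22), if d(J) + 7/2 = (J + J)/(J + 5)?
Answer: 10819/18 ≈ 601.06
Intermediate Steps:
d(J) = -7/2 + 2*J/(5 + J) (d(J) = -7/2 + (J + J)/(J + 5) = -7/2 + (2*J)/(5 + J) = -7/2 + 2*J/(5 + J))
T*((-4 + 5)²*d(4) + 22) = 31*((-4 + 5)²*((-35 - 3*4)/(2*(5 + 4))) + 22) = 31*(1²*((½)*(-35 - 12)/9) + 22) = 31*(1*((½)*(⅑)*(-47)) + 22) = 31*(1*(-47/18) + 22) = 31*(-47/18 + 22) = 31*(349/18) = 10819/18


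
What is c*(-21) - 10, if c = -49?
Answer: 1019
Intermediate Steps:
c*(-21) - 10 = -49*(-21) - 10 = 1029 - 10 = 1019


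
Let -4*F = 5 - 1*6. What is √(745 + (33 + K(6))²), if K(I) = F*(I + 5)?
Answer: √32369/4 ≈ 44.978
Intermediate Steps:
F = ¼ (F = -(5 - 1*6)/4 = -(5 - 6)/4 = -¼*(-1) = ¼ ≈ 0.25000)
K(I) = 5/4 + I/4 (K(I) = (I + 5)/4 = (5 + I)/4 = 5/4 + I/4)
√(745 + (33 + K(6))²) = √(745 + (33 + (5/4 + (¼)*6))²) = √(745 + (33 + (5/4 + 3/2))²) = √(745 + (33 + 11/4)²) = √(745 + (143/4)²) = √(745 + 20449/16) = √(32369/16) = √32369/4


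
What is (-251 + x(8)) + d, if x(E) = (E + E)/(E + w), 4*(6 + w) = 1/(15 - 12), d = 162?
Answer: -2033/25 ≈ -81.320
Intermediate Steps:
w = -71/12 (w = -6 + 1/(4*(15 - 12)) = -6 + (¼)/3 = -6 + (¼)*(⅓) = -6 + 1/12 = -71/12 ≈ -5.9167)
x(E) = 2*E/(-71/12 + E) (x(E) = (E + E)/(E - 71/12) = (2*E)/(-71/12 + E) = 2*E/(-71/12 + E))
(-251 + x(8)) + d = (-251 + 24*8/(-71 + 12*8)) + 162 = (-251 + 24*8/(-71 + 96)) + 162 = (-251 + 24*8/25) + 162 = (-251 + 24*8*(1/25)) + 162 = (-251 + 192/25) + 162 = -6083/25 + 162 = -2033/25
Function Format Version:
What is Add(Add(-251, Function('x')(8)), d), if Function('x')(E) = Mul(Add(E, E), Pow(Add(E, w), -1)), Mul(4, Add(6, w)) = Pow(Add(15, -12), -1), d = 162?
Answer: Rational(-2033, 25) ≈ -81.320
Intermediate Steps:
w = Rational(-71, 12) (w = Add(-6, Mul(Rational(1, 4), Pow(Add(15, -12), -1))) = Add(-6, Mul(Rational(1, 4), Pow(3, -1))) = Add(-6, Mul(Rational(1, 4), Rational(1, 3))) = Add(-6, Rational(1, 12)) = Rational(-71, 12) ≈ -5.9167)
Function('x')(E) = Mul(2, E, Pow(Add(Rational(-71, 12), E), -1)) (Function('x')(E) = Mul(Add(E, E), Pow(Add(E, Rational(-71, 12)), -1)) = Mul(Mul(2, E), Pow(Add(Rational(-71, 12), E), -1)) = Mul(2, E, Pow(Add(Rational(-71, 12), E), -1)))
Add(Add(-251, Function('x')(8)), d) = Add(Add(-251, Mul(24, 8, Pow(Add(-71, Mul(12, 8)), -1))), 162) = Add(Add(-251, Mul(24, 8, Pow(Add(-71, 96), -1))), 162) = Add(Add(-251, Mul(24, 8, Pow(25, -1))), 162) = Add(Add(-251, Mul(24, 8, Rational(1, 25))), 162) = Add(Add(-251, Rational(192, 25)), 162) = Add(Rational(-6083, 25), 162) = Rational(-2033, 25)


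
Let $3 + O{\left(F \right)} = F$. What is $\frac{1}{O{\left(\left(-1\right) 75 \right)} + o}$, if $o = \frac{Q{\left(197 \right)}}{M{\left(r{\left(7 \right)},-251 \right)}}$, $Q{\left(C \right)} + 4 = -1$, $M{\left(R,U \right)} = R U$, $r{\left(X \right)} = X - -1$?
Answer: $- \frac{2008}{156619} \approx -0.012821$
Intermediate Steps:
$r{\left(X \right)} = 1 + X$ ($r{\left(X \right)} = X + 1 = 1 + X$)
$Q{\left(C \right)} = -5$ ($Q{\left(C \right)} = -4 - 1 = -5$)
$O{\left(F \right)} = -3 + F$
$o = \frac{5}{2008}$ ($o = - \frac{5}{\left(1 + 7\right) \left(-251\right)} = - \frac{5}{8 \left(-251\right)} = - \frac{5}{-2008} = \left(-5\right) \left(- \frac{1}{2008}\right) = \frac{5}{2008} \approx 0.00249$)
$\frac{1}{O{\left(\left(-1\right) 75 \right)} + o} = \frac{1}{\left(-3 - 75\right) + \frac{5}{2008}} = \frac{1}{-78 + \frac{5}{2008}} = \frac{1}{- \frac{156619}{2008}} = - \frac{2008}{156619}$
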